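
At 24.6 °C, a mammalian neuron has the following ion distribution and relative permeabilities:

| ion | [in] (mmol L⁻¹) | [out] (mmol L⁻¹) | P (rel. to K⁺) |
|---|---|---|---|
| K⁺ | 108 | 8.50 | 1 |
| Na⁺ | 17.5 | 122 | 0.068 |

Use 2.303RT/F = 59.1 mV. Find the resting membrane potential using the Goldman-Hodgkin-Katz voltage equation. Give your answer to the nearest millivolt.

-48 mV

Vm = 59.1 · log₁₀[(Σ P·[cation]ₒ + Σ P·[anion]ᵢ) / (Σ P·[cation]ᵢ + Σ P·[anion]ₒ)]
Numerator = 1×8.50 + 0.068×122 = 16.8
Denominator = 1×108 + 0.068×17.5 = 109.2
Vm = 59.1 · log₁₀(0.15382) = 59.1 × (-0.8130) = -48.05 mV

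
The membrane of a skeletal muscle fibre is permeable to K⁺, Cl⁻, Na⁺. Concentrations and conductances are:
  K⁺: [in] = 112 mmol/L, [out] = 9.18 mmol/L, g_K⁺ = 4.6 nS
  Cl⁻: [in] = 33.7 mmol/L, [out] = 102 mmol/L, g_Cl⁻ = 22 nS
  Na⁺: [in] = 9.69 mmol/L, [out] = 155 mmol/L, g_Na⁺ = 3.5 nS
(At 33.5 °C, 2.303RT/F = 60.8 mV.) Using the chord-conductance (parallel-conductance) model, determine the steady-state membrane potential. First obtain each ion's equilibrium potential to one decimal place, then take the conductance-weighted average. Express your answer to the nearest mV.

-23 mV

E_K⁺ = (60.8/1)·log₁₀(9.18/112) = -66.1 mV
E_Cl⁻ = (60.8/-1)·log₁₀(102/33.7) = -29.2 mV
E_Na⁺ = (60.8/1)·log₁₀(155/9.69) = 73.2 mV
Vm = (Σ gᵢEᵢ)/(Σ gᵢ) = (4.6·-66.1 + 22·-29.2 + 3.5·73.2) / (4.6 + 22 + 3.5)
= -690.26 / 30.1 = -22.93 mV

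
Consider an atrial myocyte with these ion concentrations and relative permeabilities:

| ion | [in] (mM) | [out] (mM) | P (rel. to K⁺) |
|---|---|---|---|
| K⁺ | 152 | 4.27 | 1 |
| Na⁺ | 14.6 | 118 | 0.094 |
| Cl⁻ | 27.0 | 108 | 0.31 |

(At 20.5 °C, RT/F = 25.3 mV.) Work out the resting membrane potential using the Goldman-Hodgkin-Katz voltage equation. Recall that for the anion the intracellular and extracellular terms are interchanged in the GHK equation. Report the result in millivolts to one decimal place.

-52.2 mV

Vm = 25.3 · ln[(Σ P·[cation]ₒ + Σ P·[anion]ᵢ) / (Σ P·[cation]ᵢ + Σ P·[anion]ₒ)]
Numerator = 1×4.27 + 0.094×118 + 0.31×27.0 = 23.73
Denominator = 1×152 + 0.094×14.6 + 0.31×108 = 186.9
Vm = 25.3 · ln(0.12701) = 25.3 × (-2.0635) = -52.21 mV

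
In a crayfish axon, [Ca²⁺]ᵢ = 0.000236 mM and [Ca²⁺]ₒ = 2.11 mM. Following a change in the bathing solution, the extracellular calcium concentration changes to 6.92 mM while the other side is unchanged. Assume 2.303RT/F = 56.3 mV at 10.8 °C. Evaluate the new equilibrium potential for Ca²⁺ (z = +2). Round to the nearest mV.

After the shift: [Ca²⁺]_out = 6.92, [Ca²⁺]_in = 0.000236 mM.
E_new = (56.3/2)·log₁₀(6.92/0.000236) = 28.15 · (4.4672) = 125.75 mV

126 mV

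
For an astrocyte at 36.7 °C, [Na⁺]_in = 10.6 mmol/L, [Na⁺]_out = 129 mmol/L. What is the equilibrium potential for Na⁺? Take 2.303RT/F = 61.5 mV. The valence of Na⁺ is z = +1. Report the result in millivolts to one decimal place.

66.7 mV

E = (61.5/z) · log₁₀([Na⁺]_out/[Na⁺]_in) with z = +1.
= (61.5/1) · log₁₀(129/10.6) = 61.50 · log₁₀(12.17)
= 61.50 · (1.0853) = 66.74 mV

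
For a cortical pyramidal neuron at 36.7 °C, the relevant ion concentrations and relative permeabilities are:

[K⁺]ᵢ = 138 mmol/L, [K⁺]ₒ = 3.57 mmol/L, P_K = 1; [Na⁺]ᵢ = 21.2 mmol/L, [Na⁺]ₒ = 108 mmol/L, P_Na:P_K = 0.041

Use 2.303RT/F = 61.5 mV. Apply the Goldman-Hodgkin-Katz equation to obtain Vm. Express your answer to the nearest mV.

Vm = 61.5 · log₁₀[(Σ P·[cation]ₒ + Σ P·[anion]ᵢ) / (Σ P·[cation]ᵢ + Σ P·[anion]ₒ)]
Numerator = 1×3.57 + 0.041×108 = 7.998
Denominator = 1×138 + 0.041×21.2 = 138.9
Vm = 61.5 · log₁₀(0.057594) = 61.5 × (-1.2396) = -76.24 mV

-76 mV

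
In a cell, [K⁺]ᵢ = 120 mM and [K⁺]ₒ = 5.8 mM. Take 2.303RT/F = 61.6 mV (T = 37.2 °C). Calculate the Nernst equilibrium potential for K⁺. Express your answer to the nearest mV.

-81 mV

E = (61.6/z) · log₁₀([K⁺]_out/[K⁺]_in) with z = +1.
= (61.6/1) · log₁₀(5.8/120) = 61.60 · log₁₀(0.04833)
= 61.60 · (-1.3158) = -81.05 mV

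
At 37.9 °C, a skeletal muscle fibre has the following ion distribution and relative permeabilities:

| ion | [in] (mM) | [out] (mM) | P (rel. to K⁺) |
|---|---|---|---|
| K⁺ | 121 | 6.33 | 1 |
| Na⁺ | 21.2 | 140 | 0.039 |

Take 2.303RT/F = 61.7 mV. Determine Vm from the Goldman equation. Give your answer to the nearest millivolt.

Vm = 61.7 · log₁₀[(Σ P·[cation]ₒ + Σ P·[anion]ᵢ) / (Σ P·[cation]ᵢ + Σ P·[anion]ₒ)]
Numerator = 1×6.33 + 0.039×140 = 11.79
Denominator = 1×121 + 0.039×21.2 = 121.8
Vm = 61.7 · log₁₀(0.096777) = 61.7 × (-1.0142) = -62.58 mV

-63 mV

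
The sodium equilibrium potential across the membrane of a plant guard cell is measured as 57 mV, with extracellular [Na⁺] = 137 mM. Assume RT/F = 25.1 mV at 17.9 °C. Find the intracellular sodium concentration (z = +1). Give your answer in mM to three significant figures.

Nernst: E = (25.1/1) · ln([out]/[in]), so ln([out]/[in]) = 57.0 × 1 / 25.1 = 2.2709.
[out]/[in] = e^(2.2709) = 9.688.
[in] = 137 / 9.688 = 14.14 mM.

14.1 mM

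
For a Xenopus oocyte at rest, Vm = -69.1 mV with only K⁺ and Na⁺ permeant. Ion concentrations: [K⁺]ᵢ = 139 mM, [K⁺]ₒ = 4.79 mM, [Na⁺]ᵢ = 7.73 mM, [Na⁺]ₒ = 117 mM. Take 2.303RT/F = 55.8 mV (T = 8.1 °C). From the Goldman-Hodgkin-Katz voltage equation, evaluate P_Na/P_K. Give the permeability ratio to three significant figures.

0.0278

Let α = P_Na/P_K. GHK: Vm = 55.8·log₁₀[(Kₒ + α·Naₒ)/(Kᵢ + α·Naᵢ)].
10^(Vm/55.8) = 10^(-69.1/55.8) = 0.057763
So 0.057763·(Kᵢ + α·Naᵢ) = Kₒ + α·Naₒ → α = (0.057763·139.0 − 4.79) / (117.0 − 0.057763·7.73)
α = (8.029 − 4.79) / (117.0 − 0.4465) = 3.239/116.6 = 0.02779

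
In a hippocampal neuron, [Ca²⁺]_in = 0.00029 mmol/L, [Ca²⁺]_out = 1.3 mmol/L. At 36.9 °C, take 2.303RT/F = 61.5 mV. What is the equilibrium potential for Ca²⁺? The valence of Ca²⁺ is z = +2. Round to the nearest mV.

E = (61.5/z) · log₁₀([Ca²⁺]_out/[Ca²⁺]_in) with z = +2.
= (61.5/2) · log₁₀(1.3/0.00029) = 30.75 · log₁₀(4483)
= 30.75 · (3.6515) = 112.29 mV

112 mV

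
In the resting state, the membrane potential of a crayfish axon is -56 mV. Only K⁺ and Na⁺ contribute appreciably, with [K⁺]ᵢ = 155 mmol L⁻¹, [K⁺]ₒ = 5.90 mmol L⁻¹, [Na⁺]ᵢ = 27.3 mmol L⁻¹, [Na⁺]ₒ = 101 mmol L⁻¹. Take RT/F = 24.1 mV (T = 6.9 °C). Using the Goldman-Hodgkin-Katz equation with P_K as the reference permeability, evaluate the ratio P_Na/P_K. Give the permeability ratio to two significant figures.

Let α = P_Na/P_K. GHK: Vm = 24.1·ln[(Kₒ + α·Naₒ)/(Kᵢ + α·Naᵢ)].
e^(Vm/24.1) = e^(-56.0/24.1) = 0.097915
So 0.097915·(Kᵢ + α·Naᵢ) = Kₒ + α·Naₒ → α = (0.097915·155.0 − 5.9) / (101.0 − 0.097915·27.3)
α = (15.18 − 5.9) / (101.0 − 2.673) = 9.277/98.33 = 0.09435

0.094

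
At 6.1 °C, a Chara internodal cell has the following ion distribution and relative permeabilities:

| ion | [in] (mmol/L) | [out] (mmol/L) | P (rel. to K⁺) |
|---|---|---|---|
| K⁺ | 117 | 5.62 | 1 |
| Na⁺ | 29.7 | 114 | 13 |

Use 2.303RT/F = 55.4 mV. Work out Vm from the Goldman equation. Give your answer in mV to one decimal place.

26.1 mV

Vm = 55.4 · log₁₀[(Σ P·[cation]ₒ + Σ P·[anion]ᵢ) / (Σ P·[cation]ᵢ + Σ P·[anion]ₒ)]
Numerator = 1×5.62 + 13×114 = 1488
Denominator = 1×117 + 13×29.7 = 503.1
Vm = 55.4 · log₁₀(2.9569) = 55.4 × (0.4708) = 26.08 mV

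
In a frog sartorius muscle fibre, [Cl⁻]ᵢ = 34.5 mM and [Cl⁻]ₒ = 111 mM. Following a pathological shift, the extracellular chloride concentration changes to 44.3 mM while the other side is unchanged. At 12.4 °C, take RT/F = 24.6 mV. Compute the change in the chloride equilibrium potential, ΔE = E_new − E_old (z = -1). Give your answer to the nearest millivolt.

23 mV

E_old = (24.6/-1)·ln(111/34.5) = -28.75 mV
E_new = (24.6/-1)·ln(44.3/34.5) = -6.15 mV
ΔE = -6.15 − (-28.75) = 22.60 mV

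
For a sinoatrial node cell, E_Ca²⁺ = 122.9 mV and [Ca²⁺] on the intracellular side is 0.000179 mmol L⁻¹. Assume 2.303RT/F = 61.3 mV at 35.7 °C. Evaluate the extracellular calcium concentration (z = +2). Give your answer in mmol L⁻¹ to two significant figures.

1.8 mmol L⁻¹

Nernst: E = (61.3/2) · log₁₀([out]/[in]), so log₁₀([out]/[in]) = 122.9 × 2 / 61.3 = 4.0098.
[out]/[in] = 10^(4.0098) = 1.023e+04.
[out] = 1.023e+04 × 0.000179 = 1.831 mmol L⁻¹.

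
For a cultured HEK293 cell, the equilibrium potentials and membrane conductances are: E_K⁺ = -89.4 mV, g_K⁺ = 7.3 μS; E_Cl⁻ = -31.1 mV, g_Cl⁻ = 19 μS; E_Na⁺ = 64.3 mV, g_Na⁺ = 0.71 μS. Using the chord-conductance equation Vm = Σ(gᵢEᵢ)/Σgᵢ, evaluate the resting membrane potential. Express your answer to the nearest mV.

-44 mV

Σ gᵢEᵢ = 7.3·(-89.4) + 19·(-31.1) + 0.71·(64.3) = -1197.87
Σ gᵢ = 7.3 + 19 + 0.71 = 27.01
Vm = -1197.87 / 27.01 = -44.35 mV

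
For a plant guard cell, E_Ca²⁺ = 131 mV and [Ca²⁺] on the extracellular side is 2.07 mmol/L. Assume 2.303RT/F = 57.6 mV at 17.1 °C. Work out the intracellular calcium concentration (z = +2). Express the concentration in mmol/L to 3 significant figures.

0.0000585 mmol/L

Nernst: E = (57.6/2) · log₁₀([out]/[in]), so log₁₀([out]/[in]) = 131.0 × 2 / 57.6 = 4.5486.
[out]/[in] = 10^(4.5486) = 3.537e+04.
[in] = 2.07 / 3.537e+04 = 5.853e-05 mmol/L.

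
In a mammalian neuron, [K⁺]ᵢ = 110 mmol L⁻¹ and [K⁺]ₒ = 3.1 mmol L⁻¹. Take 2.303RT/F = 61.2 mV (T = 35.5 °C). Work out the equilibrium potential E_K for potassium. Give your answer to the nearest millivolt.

-95 mV

E = (61.2/z) · log₁₀([K⁺]_out/[K⁺]_in) with z = +1.
= (61.2/1) · log₁₀(3.1/110) = 61.20 · log₁₀(0.02818)
= 61.20 · (-1.5500) = -94.86 mV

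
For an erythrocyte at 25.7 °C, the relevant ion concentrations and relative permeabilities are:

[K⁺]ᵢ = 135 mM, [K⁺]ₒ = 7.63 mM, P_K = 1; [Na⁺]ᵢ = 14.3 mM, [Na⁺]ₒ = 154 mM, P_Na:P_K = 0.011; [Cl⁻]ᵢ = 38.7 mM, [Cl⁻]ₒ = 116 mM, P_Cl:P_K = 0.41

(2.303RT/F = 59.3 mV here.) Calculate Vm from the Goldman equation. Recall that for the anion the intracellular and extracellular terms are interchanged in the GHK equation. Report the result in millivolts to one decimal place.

-51.0 mV

Vm = 59.3 · log₁₀[(Σ P·[cation]ₒ + Σ P·[anion]ᵢ) / (Σ P·[cation]ᵢ + Σ P·[anion]ₒ)]
Numerator = 1×7.63 + 0.011×154 + 0.41×38.7 = 25.19
Denominator = 1×135 + 0.011×14.3 + 0.41×116 = 182.7
Vm = 59.3 · log₁₀(0.13787) = 59.3 × (-0.8605) = -51.03 mV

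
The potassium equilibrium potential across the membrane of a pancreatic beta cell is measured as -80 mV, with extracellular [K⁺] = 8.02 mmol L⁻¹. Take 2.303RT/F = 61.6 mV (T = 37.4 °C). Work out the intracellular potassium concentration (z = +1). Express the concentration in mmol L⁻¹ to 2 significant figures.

Nernst: E = (61.6/1) · log₁₀([out]/[in]), so log₁₀([out]/[in]) = -80.0 × 1 / 61.6 = -1.2987.
[out]/[in] = 10^(-1.2987) = 0.05027.
[in] = 8.02 / 0.05027 = 159.5 mmol L⁻¹.

160 mmol L⁻¹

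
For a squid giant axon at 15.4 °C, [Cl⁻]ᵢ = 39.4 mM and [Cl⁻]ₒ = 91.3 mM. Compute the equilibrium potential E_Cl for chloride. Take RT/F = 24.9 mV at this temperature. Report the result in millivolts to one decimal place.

-20.9 mV

E = (24.9/z) · ln([Cl⁻]_out/[Cl⁻]_in) with z = -1.
For an anion, dividing by z = -1 reverses the sign.
= (24.9/-1) · ln(91.3/39.4) = -24.90 · ln(2.317)
= -24.90 · (0.8404) = -20.93 mV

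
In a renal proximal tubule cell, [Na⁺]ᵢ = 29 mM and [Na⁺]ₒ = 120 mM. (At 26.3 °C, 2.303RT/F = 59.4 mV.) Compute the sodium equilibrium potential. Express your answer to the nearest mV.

37 mV

E = (59.4/z) · log₁₀([Na⁺]_out/[Na⁺]_in) with z = +1.
= (59.4/1) · log₁₀(120/29) = 59.40 · log₁₀(4.138)
= 59.40 · (0.6168) = 36.64 mV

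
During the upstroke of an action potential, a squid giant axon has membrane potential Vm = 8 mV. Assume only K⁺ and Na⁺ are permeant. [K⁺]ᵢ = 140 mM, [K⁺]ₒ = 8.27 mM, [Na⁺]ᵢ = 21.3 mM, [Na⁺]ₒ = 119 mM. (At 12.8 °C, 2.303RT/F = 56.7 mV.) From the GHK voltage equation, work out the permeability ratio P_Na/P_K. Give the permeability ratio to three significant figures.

Let α = P_Na/P_K. GHK: Vm = 56.7·log₁₀[(Kₒ + α·Naₒ)/(Kᵢ + α·Naᵢ)].
10^(Vm/56.7) = 10^(8.0/56.7) = 1.3839
So 1.3839·(Kᵢ + α·Naᵢ) = Kₒ + α·Naₒ → α = (1.3839·140.0 − 8.27) / (119.0 − 1.3839·21.3)
α = (193.7 − 8.27) / (119.0 − 29.48) = 185.5/89.52 = 2.072

2.07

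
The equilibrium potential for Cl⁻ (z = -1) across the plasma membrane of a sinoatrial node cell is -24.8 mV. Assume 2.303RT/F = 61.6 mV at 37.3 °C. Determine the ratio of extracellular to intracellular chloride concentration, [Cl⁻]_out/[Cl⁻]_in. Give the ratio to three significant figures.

log₁₀([out]/[in]) = E·z/(61.6) = -24.8 × -1 / 61.6 = 0.4026
[out]/[in] = 10^(0.4026) = 2.527

2.53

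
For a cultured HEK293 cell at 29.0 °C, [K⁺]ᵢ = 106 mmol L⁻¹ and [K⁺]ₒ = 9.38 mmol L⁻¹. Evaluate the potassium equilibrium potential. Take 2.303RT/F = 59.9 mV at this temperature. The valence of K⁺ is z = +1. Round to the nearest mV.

E = (59.9/z) · log₁₀([K⁺]_out/[K⁺]_in) with z = +1.
= (59.9/1) · log₁₀(9.38/106) = 59.90 · log₁₀(0.08849)
= 59.90 · (-1.0531) = -63.08 mV

-63 mV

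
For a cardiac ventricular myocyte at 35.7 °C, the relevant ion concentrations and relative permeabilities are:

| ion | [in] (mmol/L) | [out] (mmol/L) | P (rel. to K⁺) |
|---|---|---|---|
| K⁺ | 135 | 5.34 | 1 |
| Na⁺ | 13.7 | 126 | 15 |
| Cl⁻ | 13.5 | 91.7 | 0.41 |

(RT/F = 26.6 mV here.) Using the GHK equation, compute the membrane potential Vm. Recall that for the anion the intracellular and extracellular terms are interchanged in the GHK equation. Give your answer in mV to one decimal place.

Vm = 26.6 · ln[(Σ P·[cation]ₒ + Σ P·[anion]ᵢ) / (Σ P·[cation]ᵢ + Σ P·[anion]ₒ)]
Numerator = 1×5.34 + 15×126 + 0.41×13.5 = 1901
Denominator = 1×135 + 15×13.7 + 0.41×91.7 = 378.1
Vm = 26.6 · ln(5.0275) = 26.6 × (1.6149) = 42.96 mV

43.0 mV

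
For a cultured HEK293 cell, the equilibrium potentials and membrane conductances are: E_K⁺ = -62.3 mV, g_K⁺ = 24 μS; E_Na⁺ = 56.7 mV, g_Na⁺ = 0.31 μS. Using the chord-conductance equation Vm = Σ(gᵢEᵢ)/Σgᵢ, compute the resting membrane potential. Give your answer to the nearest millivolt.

-61 mV

Σ gᵢEᵢ = 24·(-62.3) + 0.31·(56.7) = -1477.62
Σ gᵢ = 24 + 0.31 = 24.31
Vm = -1477.62 / 24.31 = -60.78 mV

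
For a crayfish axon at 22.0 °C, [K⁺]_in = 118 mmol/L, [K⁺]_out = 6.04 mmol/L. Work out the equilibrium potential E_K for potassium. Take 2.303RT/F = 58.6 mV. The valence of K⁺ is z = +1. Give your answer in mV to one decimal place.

E = (58.6/z) · log₁₀([K⁺]_out/[K⁺]_in) with z = +1.
= (58.6/1) · log₁₀(6.04/118) = 58.60 · log₁₀(0.05119)
= 58.60 · (-1.2908) = -75.64 mV

-75.6 mV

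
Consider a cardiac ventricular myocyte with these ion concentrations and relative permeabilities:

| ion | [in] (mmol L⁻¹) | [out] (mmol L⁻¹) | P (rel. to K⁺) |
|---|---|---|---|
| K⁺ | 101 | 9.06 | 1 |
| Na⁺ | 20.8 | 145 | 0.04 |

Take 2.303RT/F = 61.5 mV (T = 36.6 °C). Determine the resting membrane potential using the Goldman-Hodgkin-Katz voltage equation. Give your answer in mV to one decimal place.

-51.4 mV

Vm = 61.5 · log₁₀[(Σ P·[cation]ₒ + Σ P·[anion]ᵢ) / (Σ P·[cation]ᵢ + Σ P·[anion]ₒ)]
Numerator = 1×9.06 + 0.04×145 = 14.86
Denominator = 1×101 + 0.04×20.8 = 101.8
Vm = 61.5 · log₁₀(0.14593) = 61.5 × (-0.8359) = -51.41 mV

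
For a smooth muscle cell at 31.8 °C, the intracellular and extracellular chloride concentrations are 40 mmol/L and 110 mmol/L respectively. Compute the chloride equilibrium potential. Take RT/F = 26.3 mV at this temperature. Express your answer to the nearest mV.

-27 mV

E = (26.3/z) · ln([Cl⁻]_out/[Cl⁻]_in) with z = -1.
For an anion, dividing by z = -1 reverses the sign.
= (26.3/-1) · ln(110/40) = -26.30 · ln(2.75)
= -26.30 · (1.0116) = -26.61 mV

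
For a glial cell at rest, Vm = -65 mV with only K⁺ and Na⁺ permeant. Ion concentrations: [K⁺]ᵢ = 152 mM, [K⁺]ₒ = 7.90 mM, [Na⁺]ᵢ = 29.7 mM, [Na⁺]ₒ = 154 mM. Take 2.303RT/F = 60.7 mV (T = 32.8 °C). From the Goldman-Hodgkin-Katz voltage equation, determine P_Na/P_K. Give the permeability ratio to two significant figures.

Let α = P_Na/P_K. GHK: Vm = 60.7·log₁₀[(Kₒ + α·Naₒ)/(Kᵢ + α·Naᵢ)].
10^(Vm/60.7) = 10^(-65.0/60.7) = 0.084949
So 0.084949·(Kᵢ + α·Naᵢ) = Kₒ + α·Naₒ → α = (0.084949·152.0 − 7.9) / (154.0 − 0.084949·29.7)
α = (12.91 − 7.9) / (154.0 − 2.523) = 5.012/151.5 = 0.03309

0.033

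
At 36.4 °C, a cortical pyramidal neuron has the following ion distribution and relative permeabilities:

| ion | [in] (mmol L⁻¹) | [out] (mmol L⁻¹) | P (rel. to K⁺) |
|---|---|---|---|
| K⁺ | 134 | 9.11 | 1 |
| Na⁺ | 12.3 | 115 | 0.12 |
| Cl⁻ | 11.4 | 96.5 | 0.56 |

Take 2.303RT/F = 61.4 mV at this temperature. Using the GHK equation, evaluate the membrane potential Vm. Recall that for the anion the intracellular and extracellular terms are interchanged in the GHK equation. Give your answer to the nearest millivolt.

-50 mV

Vm = 61.4 · log₁₀[(Σ P·[cation]ₒ + Σ P·[anion]ᵢ) / (Σ P·[cation]ᵢ + Σ P·[anion]ₒ)]
Numerator = 1×9.11 + 0.12×115 + 0.56×11.4 = 29.29
Denominator = 1×134 + 0.12×12.3 + 0.56×96.5 = 189.5
Vm = 61.4 · log₁₀(0.15457) = 61.4 × (-0.8109) = -49.79 mV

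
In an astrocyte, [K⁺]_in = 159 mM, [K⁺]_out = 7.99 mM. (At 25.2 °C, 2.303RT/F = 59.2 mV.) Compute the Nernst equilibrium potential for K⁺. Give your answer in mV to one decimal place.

-76.9 mV

E = (59.2/z) · log₁₀([K⁺]_out/[K⁺]_in) with z = +1.
= (59.2/1) · log₁₀(7.99/159) = 59.20 · log₁₀(0.05025)
= 59.20 · (-1.2989) = -76.89 mV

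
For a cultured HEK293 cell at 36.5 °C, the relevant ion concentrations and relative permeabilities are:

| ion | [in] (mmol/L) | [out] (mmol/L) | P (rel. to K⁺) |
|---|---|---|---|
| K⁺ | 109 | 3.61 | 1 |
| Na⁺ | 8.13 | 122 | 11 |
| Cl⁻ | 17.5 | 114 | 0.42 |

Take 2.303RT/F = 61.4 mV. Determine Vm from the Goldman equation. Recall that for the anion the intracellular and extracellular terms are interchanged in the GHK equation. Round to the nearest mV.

Vm = 61.4 · log₁₀[(Σ P·[cation]ₒ + Σ P·[anion]ᵢ) / (Σ P·[cation]ᵢ + Σ P·[anion]ₒ)]
Numerator = 1×3.61 + 11×122 + 0.42×17.5 = 1353
Denominator = 1×109 + 11×8.13 + 0.42×114 = 246.3
Vm = 61.4 · log₁₀(5.4929) = 61.4 × (0.7398) = 45.42 mV

45 mV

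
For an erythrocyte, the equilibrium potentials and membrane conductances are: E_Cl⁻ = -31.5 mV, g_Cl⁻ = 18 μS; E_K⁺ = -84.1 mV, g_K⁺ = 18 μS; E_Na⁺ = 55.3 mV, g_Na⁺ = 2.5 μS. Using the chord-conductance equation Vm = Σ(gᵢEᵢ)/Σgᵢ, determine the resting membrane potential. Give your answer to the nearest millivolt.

-50 mV

Σ gᵢEᵢ = 18·(-31.5) + 18·(-84.1) + 2.5·(55.3) = -1942.55
Σ gᵢ = 18 + 18 + 2.5 = 38.5
Vm = -1942.55 / 38.5 = -50.46 mV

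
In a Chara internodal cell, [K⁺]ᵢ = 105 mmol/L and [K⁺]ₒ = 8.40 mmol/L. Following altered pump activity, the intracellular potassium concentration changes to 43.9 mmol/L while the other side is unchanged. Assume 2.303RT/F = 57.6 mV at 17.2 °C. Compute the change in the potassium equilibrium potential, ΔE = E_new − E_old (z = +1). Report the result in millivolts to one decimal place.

E_old = (57.6/1)·log₁₀(8.40/105) = -63.18 mV
E_new = (57.6/1)·log₁₀(8.40/43.9) = -41.37 mV
ΔE = -41.37 − (-63.18) = 21.81 mV

21.8 mV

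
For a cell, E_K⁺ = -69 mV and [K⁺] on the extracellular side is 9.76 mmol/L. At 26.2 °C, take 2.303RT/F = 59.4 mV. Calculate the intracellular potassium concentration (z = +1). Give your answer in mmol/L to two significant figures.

140 mmol/L

Nernst: E = (59.4/1) · log₁₀([out]/[in]), so log₁₀([out]/[in]) = -69.0 × 1 / 59.4 = -1.1616.
[out]/[in] = 10^(-1.1616) = 0.06893.
[in] = 9.76 / 0.06893 = 141.6 mmol/L.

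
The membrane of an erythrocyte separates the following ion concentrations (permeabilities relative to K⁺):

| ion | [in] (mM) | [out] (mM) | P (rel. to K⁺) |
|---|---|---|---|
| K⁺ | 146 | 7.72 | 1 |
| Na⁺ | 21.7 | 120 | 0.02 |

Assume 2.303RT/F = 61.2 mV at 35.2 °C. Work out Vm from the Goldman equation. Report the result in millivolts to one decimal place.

Vm = 61.2 · log₁₀[(Σ P·[cation]ₒ + Σ P·[anion]ᵢ) / (Σ P·[cation]ᵢ + Σ P·[anion]ₒ)]
Numerator = 1×7.72 + 0.02×120 = 10.12
Denominator = 1×146 + 0.02×21.7 = 146.4
Vm = 61.2 · log₁₀(0.06911) = 61.2 × (-1.1605) = -71.02 mV

-71.0 mV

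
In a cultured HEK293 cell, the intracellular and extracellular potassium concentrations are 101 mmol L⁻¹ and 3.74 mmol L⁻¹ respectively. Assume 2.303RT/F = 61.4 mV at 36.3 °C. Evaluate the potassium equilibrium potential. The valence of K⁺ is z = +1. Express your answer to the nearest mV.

E = (61.4/z) · log₁₀([K⁺]_out/[K⁺]_in) with z = +1.
= (61.4/1) · log₁₀(3.74/101) = 61.40 · log₁₀(0.03703)
= 61.40 · (-1.4314) = -87.89 mV

-88 mV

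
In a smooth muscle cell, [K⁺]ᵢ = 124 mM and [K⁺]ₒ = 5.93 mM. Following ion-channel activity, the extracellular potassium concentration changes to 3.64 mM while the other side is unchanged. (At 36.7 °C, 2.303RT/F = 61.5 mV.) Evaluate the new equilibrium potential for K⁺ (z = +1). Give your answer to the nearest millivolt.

After the shift: [K⁺]_out = 3.64, [K⁺]_in = 124 mM.
E_new = (61.5/1)·log₁₀(3.64/124) = 61.50 · (-1.5323) = -94.24 mV

-94 mV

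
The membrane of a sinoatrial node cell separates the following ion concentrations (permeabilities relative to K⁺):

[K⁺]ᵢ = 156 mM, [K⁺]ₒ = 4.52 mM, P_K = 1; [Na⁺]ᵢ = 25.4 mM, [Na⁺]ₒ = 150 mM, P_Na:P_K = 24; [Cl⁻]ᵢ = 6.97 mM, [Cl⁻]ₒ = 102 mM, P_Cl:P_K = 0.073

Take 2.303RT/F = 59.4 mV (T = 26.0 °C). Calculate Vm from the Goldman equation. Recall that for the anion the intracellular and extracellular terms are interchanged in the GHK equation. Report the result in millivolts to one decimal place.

Vm = 59.4 · log₁₀[(Σ P·[cation]ₒ + Σ P·[anion]ᵢ) / (Σ P·[cation]ᵢ + Σ P·[anion]ₒ)]
Numerator = 1×4.52 + 24×150 + 0.073×6.97 = 3605
Denominator = 1×156 + 24×25.4 + 0.073×102 = 773
Vm = 59.4 · log₁₀(4.6634) = 59.4 × (0.6687) = 39.72 mV

39.7 mV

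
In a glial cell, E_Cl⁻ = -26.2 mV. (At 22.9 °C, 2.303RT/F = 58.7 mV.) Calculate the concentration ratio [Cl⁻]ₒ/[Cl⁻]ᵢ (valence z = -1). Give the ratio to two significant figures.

2.8

log₁₀([out]/[in]) = E·z/(58.7) = -26.2 × -1 / 58.7 = 0.4463
[out]/[in] = 10^(0.4463) = 2.795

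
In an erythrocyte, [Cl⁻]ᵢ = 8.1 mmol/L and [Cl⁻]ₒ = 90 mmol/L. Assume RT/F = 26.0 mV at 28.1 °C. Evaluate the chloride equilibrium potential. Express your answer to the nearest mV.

E = (26.0/z) · ln([Cl⁻]_out/[Cl⁻]_in) with z = -1.
For an anion, dividing by z = -1 reverses the sign.
= (26.0/-1) · ln(90/8.1) = -26.00 · ln(11.11)
= -26.00 · (2.4079) = -62.61 mV

-63 mV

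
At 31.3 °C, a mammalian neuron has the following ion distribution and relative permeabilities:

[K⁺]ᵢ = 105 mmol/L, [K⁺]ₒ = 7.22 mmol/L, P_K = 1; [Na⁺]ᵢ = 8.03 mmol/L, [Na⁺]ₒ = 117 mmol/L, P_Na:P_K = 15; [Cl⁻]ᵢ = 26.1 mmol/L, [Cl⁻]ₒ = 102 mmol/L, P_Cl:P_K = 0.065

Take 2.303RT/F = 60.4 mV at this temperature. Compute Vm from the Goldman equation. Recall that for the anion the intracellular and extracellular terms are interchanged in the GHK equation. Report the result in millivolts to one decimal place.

53.2 mV

Vm = 60.4 · log₁₀[(Σ P·[cation]ₒ + Σ P·[anion]ᵢ) / (Σ P·[cation]ᵢ + Σ P·[anion]ₒ)]
Numerator = 1×7.22 + 15×117 + 0.065×26.1 = 1764
Denominator = 1×105 + 15×8.03 + 0.065×102 = 232.1
Vm = 60.4 · log₁₀(7.6005) = 60.4 × (0.8808) = 53.20 mV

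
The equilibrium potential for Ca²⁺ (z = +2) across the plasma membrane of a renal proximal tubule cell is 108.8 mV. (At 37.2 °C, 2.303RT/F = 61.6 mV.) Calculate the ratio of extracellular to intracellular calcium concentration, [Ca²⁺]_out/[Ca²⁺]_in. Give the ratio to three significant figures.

log₁₀([out]/[in]) = E·z/(61.6) = 108.8 × 2 / 61.6 = 3.5325
[out]/[in] = 10^(3.5325) = 3408

3410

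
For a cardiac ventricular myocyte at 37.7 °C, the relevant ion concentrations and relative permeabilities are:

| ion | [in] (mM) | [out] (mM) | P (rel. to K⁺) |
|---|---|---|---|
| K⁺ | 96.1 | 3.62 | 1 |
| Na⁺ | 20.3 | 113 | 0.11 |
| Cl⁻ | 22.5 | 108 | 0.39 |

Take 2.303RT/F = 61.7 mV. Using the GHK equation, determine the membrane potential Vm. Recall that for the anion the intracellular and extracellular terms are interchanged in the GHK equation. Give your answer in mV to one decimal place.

-46.4 mV

Vm = 61.7 · log₁₀[(Σ P·[cation]ₒ + Σ P·[anion]ᵢ) / (Σ P·[cation]ᵢ + Σ P·[anion]ₒ)]
Numerator = 1×3.62 + 0.11×113 + 0.39×22.5 = 24.83
Denominator = 1×96.1 + 0.11×20.3 + 0.39×108 = 140.5
Vm = 61.7 · log₁₀(0.17675) = 61.7 × (-0.7526) = -46.44 mV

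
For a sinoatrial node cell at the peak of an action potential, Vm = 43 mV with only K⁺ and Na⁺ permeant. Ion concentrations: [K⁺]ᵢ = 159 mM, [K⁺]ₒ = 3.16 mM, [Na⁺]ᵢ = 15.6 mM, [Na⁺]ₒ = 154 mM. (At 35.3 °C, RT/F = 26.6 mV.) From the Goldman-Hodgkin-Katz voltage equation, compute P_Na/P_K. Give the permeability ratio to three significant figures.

10.6

Let α = P_Na/P_K. GHK: Vm = 26.6·ln[(Kₒ + α·Naₒ)/(Kᵢ + α·Naᵢ)].
e^(Vm/26.6) = e^(43.0/26.6) = 5.0356
So 5.0356·(Kᵢ + α·Naᵢ) = Kₒ + α·Naₒ → α = (5.0356·159.0 − 3.16) / (154.0 − 5.0356·15.6)
α = (800.7 − 3.16) / (154.0 − 78.56) = 797.5/75.44 = 10.57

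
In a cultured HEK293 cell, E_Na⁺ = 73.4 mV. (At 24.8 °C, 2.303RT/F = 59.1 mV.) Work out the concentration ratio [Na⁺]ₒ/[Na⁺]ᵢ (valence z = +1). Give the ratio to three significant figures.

17.5

log₁₀([out]/[in]) = E·z/(59.1) = 73.4 × 1 / 59.1 = 1.2420
[out]/[in] = 10^(1.2420) = 17.46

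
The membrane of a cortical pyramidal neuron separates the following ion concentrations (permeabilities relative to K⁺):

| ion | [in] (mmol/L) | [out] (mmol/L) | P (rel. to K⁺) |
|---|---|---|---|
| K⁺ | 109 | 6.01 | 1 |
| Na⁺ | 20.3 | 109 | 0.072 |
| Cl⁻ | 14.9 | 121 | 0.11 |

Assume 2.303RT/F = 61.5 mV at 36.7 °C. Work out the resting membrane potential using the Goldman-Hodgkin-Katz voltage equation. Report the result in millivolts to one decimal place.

Vm = 61.5 · log₁₀[(Σ P·[cation]ₒ + Σ P·[anion]ᵢ) / (Σ P·[cation]ᵢ + Σ P·[anion]ₒ)]
Numerator = 1×6.01 + 0.072×109 + 0.11×14.9 = 15.5
Denominator = 1×109 + 0.072×20.3 + 0.11×121 = 123.8
Vm = 61.5 · log₁₀(0.12521) = 61.5 × (-0.9024) = -55.50 mV

-55.5 mV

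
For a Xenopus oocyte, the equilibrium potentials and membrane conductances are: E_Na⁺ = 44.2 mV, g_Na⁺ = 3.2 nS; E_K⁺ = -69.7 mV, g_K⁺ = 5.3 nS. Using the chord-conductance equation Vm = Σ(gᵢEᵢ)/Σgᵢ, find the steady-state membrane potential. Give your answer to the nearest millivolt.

Σ gᵢEᵢ = 3.2·(44.2) + 5.3·(-69.7) = -227.97
Σ gᵢ = 3.2 + 5.3 = 8.5
Vm = -227.97 / 8.5 = -26.82 mV

-27 mV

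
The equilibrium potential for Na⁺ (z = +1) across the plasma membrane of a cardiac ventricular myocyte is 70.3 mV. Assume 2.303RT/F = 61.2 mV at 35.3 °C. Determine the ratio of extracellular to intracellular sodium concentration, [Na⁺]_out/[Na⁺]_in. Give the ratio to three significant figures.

14.1

log₁₀([out]/[in]) = E·z/(61.2) = 70.3 × 1 / 61.2 = 1.1487
[out]/[in] = 10^(1.1487) = 14.08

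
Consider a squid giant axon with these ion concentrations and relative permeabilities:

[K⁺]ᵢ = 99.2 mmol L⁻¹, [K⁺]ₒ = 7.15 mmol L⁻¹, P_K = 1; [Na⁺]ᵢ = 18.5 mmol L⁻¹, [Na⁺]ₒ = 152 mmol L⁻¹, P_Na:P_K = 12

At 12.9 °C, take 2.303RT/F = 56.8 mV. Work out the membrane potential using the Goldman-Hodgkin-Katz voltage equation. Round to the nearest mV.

43 mV

Vm = 56.8 · log₁₀[(Σ P·[cation]ₒ + Σ P·[anion]ᵢ) / (Σ P·[cation]ᵢ + Σ P·[anion]ₒ)]
Numerator = 1×7.15 + 12×152 = 1831
Denominator = 1×99.2 + 12×18.5 = 321.2
Vm = 56.8 · log₁₀(5.701) = 56.8 × (0.7559) = 42.94 mV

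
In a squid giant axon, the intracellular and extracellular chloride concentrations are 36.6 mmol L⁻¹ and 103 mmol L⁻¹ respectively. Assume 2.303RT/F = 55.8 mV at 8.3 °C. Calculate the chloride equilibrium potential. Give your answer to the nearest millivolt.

-25 mV

E = (55.8/z) · log₁₀([Cl⁻]_out/[Cl⁻]_in) with z = -1.
For an anion, dividing by z = -1 reverses the sign.
= (55.8/-1) · log₁₀(103/36.6) = -55.80 · log₁₀(2.814)
= -55.80 · (0.4494) = -25.07 mV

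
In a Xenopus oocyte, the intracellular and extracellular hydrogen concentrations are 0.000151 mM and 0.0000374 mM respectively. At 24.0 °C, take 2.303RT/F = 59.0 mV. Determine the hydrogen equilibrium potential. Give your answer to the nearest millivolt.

E = (59.0/z) · log₁₀([H⁺]_out/[H⁺]_in) with z = +1.
= (59.0/1) · log₁₀(0.0000374/0.000151) = 59.00 · log₁₀(0.2477)
= 59.00 · (-0.6061) = -35.76 mV

-36 mV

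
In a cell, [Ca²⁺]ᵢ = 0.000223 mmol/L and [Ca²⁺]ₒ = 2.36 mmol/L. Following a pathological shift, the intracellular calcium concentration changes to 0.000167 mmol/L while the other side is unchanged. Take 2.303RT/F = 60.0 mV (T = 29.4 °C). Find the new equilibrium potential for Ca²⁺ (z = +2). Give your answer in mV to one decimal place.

After the shift: [Ca²⁺]_out = 2.36, [Ca²⁺]_in = 0.000167 mmol/L.
E_new = (60.0/2)·log₁₀(2.36/0.000167) = 30.00 · (4.1502) = 124.51 mV

124.5 mV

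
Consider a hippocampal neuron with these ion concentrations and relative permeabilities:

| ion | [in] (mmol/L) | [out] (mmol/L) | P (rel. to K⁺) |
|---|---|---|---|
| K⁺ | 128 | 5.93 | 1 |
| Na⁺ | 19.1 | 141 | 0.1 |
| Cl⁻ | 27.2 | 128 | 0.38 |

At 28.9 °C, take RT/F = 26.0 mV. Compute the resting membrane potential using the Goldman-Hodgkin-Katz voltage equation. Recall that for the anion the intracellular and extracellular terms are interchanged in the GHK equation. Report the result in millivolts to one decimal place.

Vm = 26.0 · ln[(Σ P·[cation]ₒ + Σ P·[anion]ᵢ) / (Σ P·[cation]ᵢ + Σ P·[anion]ₒ)]
Numerator = 1×5.93 + 0.1×141 + 0.38×27.2 = 30.37
Denominator = 1×128 + 0.1×19.1 + 0.38×128 = 178.6
Vm = 26.0 · ln(0.17007) = 26.0 × (-1.7715) = -46.06 mV

-46.1 mV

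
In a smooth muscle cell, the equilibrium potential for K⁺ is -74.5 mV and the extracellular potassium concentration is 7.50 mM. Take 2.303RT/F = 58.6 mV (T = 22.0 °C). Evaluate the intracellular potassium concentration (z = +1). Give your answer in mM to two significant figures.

140 mM

Nernst: E = (58.6/1) · log₁₀([out]/[in]), so log₁₀([out]/[in]) = -74.5 × 1 / 58.6 = -1.2713.
[out]/[in] = 10^(-1.2713) = 0.05354.
[in] = 7.50 / 0.05354 = 140.1 mM.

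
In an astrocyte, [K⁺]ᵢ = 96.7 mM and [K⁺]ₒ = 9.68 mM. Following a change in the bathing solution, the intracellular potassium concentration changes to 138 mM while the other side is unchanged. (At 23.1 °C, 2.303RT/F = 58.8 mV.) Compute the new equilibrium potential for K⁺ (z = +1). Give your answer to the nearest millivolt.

After the shift: [K⁺]_out = 9.68, [K⁺]_in = 138 mM.
E_new = (58.8/1)·log₁₀(9.68/138) = 58.80 · (-1.1540) = -67.86 mV

-68 mV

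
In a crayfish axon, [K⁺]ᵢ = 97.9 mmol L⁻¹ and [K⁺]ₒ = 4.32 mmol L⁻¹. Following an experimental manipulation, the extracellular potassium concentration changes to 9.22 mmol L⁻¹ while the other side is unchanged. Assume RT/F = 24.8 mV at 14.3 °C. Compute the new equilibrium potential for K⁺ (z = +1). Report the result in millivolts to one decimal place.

-58.6 mV

After the shift: [K⁺]_out = 9.22, [K⁺]_in = 97.9 mmol L⁻¹.
E_new = (24.8/1)·ln(9.22/97.9) = 24.80 · (-2.3626) = -58.59 mV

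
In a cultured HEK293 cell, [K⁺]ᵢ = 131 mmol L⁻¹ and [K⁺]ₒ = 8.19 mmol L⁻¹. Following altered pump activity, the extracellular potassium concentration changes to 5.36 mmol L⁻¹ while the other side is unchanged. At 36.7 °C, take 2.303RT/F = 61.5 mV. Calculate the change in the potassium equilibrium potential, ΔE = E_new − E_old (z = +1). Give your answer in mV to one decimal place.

-11.3 mV

E_old = (61.5/1)·log₁₀(8.19/131) = -74.05 mV
E_new = (61.5/1)·log₁₀(5.36/131) = -85.37 mV
ΔE = -85.37 − (-74.05) = -11.32 mV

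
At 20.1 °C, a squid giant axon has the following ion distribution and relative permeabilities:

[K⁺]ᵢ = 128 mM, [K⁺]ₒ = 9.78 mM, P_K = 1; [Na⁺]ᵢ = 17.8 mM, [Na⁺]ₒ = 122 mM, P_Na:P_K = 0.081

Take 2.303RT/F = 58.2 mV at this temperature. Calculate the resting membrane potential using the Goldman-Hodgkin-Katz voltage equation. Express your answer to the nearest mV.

-48 mV

Vm = 58.2 · log₁₀[(Σ P·[cation]ₒ + Σ P·[anion]ᵢ) / (Σ P·[cation]ᵢ + Σ P·[anion]ₒ)]
Numerator = 1×9.78 + 0.081×122 = 19.66
Denominator = 1×128 + 0.081×17.8 = 129.4
Vm = 58.2 · log₁₀(0.1519) = 58.2 × (-0.8184) = -47.63 mV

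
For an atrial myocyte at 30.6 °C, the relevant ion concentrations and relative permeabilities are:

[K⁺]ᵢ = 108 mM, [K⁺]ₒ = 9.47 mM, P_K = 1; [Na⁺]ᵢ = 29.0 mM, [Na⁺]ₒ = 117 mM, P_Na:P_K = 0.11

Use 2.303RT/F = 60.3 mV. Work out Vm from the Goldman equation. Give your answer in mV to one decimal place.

Vm = 60.3 · log₁₀[(Σ P·[cation]ₒ + Σ P·[anion]ᵢ) / (Σ P·[cation]ᵢ + Σ P·[anion]ₒ)]
Numerator = 1×9.47 + 0.11×117 = 22.34
Denominator = 1×108 + 0.11×29.0 = 111.2
Vm = 60.3 · log₁₀(0.20092) = 60.3 × (-0.6970) = -42.03 mV

-42.0 mV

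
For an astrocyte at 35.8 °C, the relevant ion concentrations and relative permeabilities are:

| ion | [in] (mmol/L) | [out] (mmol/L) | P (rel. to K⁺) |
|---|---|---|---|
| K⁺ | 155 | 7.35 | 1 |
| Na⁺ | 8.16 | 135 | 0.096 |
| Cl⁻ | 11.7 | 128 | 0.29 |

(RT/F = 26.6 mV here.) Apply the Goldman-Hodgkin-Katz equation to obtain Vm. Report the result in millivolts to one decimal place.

Vm = 26.6 · ln[(Σ P·[cation]ₒ + Σ P·[anion]ᵢ) / (Σ P·[cation]ᵢ + Σ P·[anion]ₒ)]
Numerator = 1×7.35 + 0.096×135 + 0.29×11.7 = 23.7
Denominator = 1×155 + 0.096×8.16 + 0.29×128 = 192.9
Vm = 26.6 · ln(0.12287) = 26.6 × (-2.0966) = -55.77 mV

-55.8 mV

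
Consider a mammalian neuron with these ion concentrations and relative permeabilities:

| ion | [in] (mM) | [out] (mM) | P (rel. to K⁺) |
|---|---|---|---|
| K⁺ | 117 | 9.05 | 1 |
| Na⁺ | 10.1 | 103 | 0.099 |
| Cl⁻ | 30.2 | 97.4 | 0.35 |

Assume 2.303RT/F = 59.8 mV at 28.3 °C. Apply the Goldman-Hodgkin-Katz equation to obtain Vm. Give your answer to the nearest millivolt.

-42 mV

Vm = 59.8 · log₁₀[(Σ P·[cation]ₒ + Σ P·[anion]ᵢ) / (Σ P·[cation]ᵢ + Σ P·[anion]ₒ)]
Numerator = 1×9.05 + 0.099×103 + 0.35×30.2 = 29.82
Denominator = 1×117 + 0.099×10.1 + 0.35×97.4 = 152.1
Vm = 59.8 · log₁₀(0.19605) = 59.8 × (-0.7076) = -42.32 mV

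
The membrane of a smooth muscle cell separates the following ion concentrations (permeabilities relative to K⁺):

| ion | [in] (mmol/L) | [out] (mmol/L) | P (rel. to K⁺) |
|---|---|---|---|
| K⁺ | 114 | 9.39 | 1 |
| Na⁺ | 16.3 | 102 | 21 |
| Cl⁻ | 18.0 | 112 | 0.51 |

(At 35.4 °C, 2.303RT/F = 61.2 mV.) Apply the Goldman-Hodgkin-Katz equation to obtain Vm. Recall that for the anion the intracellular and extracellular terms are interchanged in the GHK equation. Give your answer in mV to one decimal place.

38.2 mV

Vm = 61.2 · log₁₀[(Σ P·[cation]ₒ + Σ P·[anion]ᵢ) / (Σ P·[cation]ᵢ + Σ P·[anion]ₒ)]
Numerator = 1×9.39 + 21×102 + 0.51×18.0 = 2161
Denominator = 1×114 + 21×16.3 + 0.51×112 = 513.4
Vm = 61.2 · log₁₀(4.2082) = 61.2 × (0.6241) = 38.19 mV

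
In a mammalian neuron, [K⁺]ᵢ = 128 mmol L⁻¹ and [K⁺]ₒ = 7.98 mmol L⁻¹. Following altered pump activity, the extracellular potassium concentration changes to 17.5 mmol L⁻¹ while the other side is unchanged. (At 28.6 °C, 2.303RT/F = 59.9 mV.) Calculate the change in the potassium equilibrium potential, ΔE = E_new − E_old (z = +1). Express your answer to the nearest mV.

20 mV

E_old = (59.9/1)·log₁₀(7.98/128) = -72.19 mV
E_new = (59.9/1)·log₁₀(17.5/128) = -51.76 mV
ΔE = -51.76 − (-72.19) = 20.43 mV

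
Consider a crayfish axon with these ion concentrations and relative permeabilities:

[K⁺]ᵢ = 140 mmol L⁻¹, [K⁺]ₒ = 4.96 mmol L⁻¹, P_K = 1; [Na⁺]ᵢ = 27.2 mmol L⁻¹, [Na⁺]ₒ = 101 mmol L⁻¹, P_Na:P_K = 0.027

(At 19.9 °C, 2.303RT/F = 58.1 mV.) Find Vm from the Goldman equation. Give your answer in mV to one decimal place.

-73.4 mV

Vm = 58.1 · log₁₀[(Σ P·[cation]ₒ + Σ P·[anion]ᵢ) / (Σ P·[cation]ᵢ + Σ P·[anion]ₒ)]
Numerator = 1×4.96 + 0.027×101 = 7.687
Denominator = 1×140 + 0.027×27.2 = 140.7
Vm = 58.1 · log₁₀(0.054621) = 58.1 × (-1.2626) = -73.36 mV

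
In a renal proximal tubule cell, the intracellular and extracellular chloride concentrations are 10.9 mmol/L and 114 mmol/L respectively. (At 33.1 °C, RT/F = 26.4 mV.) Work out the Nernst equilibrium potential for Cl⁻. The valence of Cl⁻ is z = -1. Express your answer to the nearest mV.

-62 mV

E = (26.4/z) · ln([Cl⁻]_out/[Cl⁻]_in) with z = -1.
For an anion, dividing by z = -1 reverses the sign.
= (26.4/-1) · ln(114/10.9) = -26.40 · ln(10.46)
= -26.40 · (2.3474) = -61.97 mV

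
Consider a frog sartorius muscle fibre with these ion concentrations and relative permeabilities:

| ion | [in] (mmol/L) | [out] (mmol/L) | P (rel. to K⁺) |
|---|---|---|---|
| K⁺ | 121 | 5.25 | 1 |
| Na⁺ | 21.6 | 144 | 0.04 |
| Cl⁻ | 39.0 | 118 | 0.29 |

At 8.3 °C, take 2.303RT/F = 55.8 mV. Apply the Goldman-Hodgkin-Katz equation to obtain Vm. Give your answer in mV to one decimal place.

-47.1 mV

Vm = 55.8 · log₁₀[(Σ P·[cation]ₒ + Σ P·[anion]ᵢ) / (Σ P·[cation]ᵢ + Σ P·[anion]ₒ)]
Numerator = 1×5.25 + 0.04×144 + 0.29×39.0 = 22.32
Denominator = 1×121 + 0.04×21.6 + 0.29×118 = 156.1
Vm = 55.8 · log₁₀(0.143) = 55.8 × (-0.8447) = -47.13 mV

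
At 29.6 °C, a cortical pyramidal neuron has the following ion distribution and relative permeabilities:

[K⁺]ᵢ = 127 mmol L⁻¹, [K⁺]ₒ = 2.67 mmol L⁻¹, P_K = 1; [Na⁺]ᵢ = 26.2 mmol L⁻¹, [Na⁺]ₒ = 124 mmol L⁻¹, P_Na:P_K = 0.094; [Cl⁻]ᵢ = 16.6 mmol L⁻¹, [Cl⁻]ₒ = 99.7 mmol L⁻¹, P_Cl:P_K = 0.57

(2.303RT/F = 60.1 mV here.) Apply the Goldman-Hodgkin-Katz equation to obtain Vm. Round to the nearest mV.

Vm = 60.1 · log₁₀[(Σ P·[cation]ₒ + Σ P·[anion]ᵢ) / (Σ P·[cation]ᵢ + Σ P·[anion]ₒ)]
Numerator = 1×2.67 + 0.094×124 + 0.57×16.6 = 23.79
Denominator = 1×127 + 0.094×26.2 + 0.57×99.7 = 186.3
Vm = 60.1 · log₁₀(0.12769) = 60.1 × (-0.8938) = -53.72 mV

-54 mV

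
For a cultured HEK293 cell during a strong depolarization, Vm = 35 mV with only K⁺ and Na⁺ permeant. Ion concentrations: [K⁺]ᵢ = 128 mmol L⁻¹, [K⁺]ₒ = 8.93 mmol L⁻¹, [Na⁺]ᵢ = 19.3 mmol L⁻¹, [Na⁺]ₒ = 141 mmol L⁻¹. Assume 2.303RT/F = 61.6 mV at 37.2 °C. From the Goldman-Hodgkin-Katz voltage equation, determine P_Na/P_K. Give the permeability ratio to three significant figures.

Let α = P_Na/P_K. GHK: Vm = 61.6·log₁₀[(Kₒ + α·Naₒ)/(Kᵢ + α·Naᵢ)].
10^(Vm/61.6) = 10^(35.0/61.6) = 3.6998
So 3.6998·(Kᵢ + α·Naᵢ) = Kₒ + α·Naₒ → α = (3.6998·128.0 − 8.93) / (141.0 − 3.6998·19.3)
α = (473.6 − 8.93) / (141.0 − 71.41) = 464.6/69.59 = 6.677

6.68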